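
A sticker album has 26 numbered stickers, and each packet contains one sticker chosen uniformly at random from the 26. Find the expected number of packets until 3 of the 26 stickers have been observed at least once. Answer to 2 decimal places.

3.12

Going from k to k+1 distinct takes a geometric number of packets with mean 26/(26-k).
Sum over k = 0,...,2: E = 26/26 + 26/25 + 26/24 = 3.123.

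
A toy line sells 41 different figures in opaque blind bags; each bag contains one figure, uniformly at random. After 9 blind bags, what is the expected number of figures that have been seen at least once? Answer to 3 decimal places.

For each figure, P(seen in 9 blind bags) = 1 - (40/41)^9 = 0.1993.
By linearity of expectation, E[distinct seen] = 41·(1 - (40/41)^9) = 8.1701.

8.170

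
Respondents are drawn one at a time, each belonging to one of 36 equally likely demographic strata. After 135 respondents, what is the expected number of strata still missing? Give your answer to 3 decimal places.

For each stratum, P(unseen after 135) = (35/36)^135 = 0.0223.
By linearity of expectation, E[unseen] = 36·(35/36)^135 = 0.8029.

0.803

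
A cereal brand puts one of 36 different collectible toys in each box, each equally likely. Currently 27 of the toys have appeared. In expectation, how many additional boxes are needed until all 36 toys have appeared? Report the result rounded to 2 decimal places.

The wait to go from k to k+1 distinct toys is geometric with mean 36/(36-k).
Sum over k = 27,...,35: E = 36/9 + 36/8 + 36/7 + ... + 36/2 + 36/1 = 101.843.

101.84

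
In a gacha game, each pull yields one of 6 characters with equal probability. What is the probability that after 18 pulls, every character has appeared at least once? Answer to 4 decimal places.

Let A_i be the event that character i is missing after 18 pulls. By inclusion–exclusion on the A_i,
P(all seen) = Σ_{j=0}^{6} (-1)^j C(6,j)((6-j)/6)^18
= 1.00000 - 0.22537 + 0.01015 - 0.00008 + 0.00000 - 0.00000 + 0.00000
= 0.78471.

0.7847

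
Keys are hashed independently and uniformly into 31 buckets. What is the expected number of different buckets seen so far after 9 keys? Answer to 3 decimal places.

7.922

For each bucket, P(seen in 9 keys) = 1 - (30/31)^9 = 0.2555.
By linearity of expectation, E[distinct seen] = 31·(1 - (30/31)^9) = 7.9220.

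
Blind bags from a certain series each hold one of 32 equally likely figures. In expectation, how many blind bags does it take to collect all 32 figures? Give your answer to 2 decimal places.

129.87

After k distinct figures have appeared, the next blind bag gives a new one with probability (32-k)/32, so the expected wait for the (k+1)-th is 32/(32-k).
E[T] = 32/32 + 32/31 + 32/30 + ... + 32/2 + 32/1 = 32·H_{32}.
H_{32} = 4.058, so E[T] = 129.872.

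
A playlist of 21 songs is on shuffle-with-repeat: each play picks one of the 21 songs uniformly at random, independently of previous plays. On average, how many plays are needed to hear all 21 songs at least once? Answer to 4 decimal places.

76.5525

Split into phases: going from k distinct to k+1 distinct takes on average 21/(21-k) plays.
E[T] = 21/21 + 21/20 + 21/19 + ... + 21/2 + 21/1 = 21·H_{21}.
H_{21} = 3.64536, so E[T] = 76.55253.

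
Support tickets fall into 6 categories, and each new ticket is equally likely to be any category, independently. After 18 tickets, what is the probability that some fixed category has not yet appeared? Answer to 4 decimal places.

0.0376

On each ticket the fixed category fails to appear with probability 5/6.
P(still missing after 18) = (5/6)^18 = 0.03756.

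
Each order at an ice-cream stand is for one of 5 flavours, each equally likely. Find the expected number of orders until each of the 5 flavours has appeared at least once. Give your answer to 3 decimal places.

11.417

After k distinct flavours have appeared, the next order gives a new one with probability (5-k)/5, so the expected wait for the (k+1)-th is 5/(5-k).
E[T] = 5/5 + 5/4 + 5/3 + 5/2 + 5/1 = 5·H_{5}.
H_{5} = 2.2833, so E[T] = 11.4167.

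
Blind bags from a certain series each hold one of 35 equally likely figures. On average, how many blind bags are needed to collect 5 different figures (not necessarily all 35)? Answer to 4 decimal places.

5.3128

With k distinct figures already seen, the next new one arrives after an expected 35/(35-k) blind bags.
Sum over k = 0,...,4: E = 35/35 + 35/34 + 35/33 + 35/32 + 35/31 = 5.31280.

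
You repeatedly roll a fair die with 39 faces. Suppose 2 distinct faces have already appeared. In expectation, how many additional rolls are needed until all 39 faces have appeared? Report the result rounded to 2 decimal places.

From k distinct to k+1 distinct takes on average 39/(39-k) rolls.
Sum over k = 2,...,38: E = 39/37 + 39/36 + 39/35 + ... + 39/2 + 39/1 = 163.862.

163.86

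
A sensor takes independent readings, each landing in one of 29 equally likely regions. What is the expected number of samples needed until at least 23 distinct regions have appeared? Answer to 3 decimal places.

43.838

With k distinct regions already seen, the next new one arrives after an expected 29/(29-k) samples.
Sum over k = 0,...,22: E = 29/29 + 29/28 + 29/27 + ... + 29/8 + 29/7 = 43.8380.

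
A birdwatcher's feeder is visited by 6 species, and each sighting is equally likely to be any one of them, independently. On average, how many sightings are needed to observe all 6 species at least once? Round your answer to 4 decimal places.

14.7000

After k distinct species have appeared, the next sighting gives a new one with probability (6-k)/6, so the expected wait for the (k+1)-th is 6/(6-k).
E[T] = 6/6 + 6/5 + 6/4 + 6/3 + 6/2 + 6/1 = 6·H_{6}.
H_{6} = 2.45000, so E[T] = 14.70000.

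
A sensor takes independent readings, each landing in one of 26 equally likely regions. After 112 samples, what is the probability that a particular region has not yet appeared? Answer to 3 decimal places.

0.012

Each sample misses the fixed region with probability (26-1)/26 = 25/26, independently.
P(still missing after 112) = (25/26)^112 = 0.0124.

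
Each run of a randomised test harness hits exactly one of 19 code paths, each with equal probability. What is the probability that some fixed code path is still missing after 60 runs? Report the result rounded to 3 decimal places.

Each run misses the fixed code path with probability (19-1)/19 = 18/19, independently.
P(still missing after 60) = (18/19)^60 = 0.0390.

0.039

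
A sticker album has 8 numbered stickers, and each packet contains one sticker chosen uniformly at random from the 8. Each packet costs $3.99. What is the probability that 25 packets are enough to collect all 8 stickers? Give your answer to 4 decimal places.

By inclusion–exclusion over which stickers are missing,
P(all seen) = Σ_{j=0}^{8} (-1)^j C(8,j)((8-j)/8)^25
= 1.00000 - 0.28398 + 0.02107 - 0.00044 + 0.00000 - 0.00000 + 0.00000 - 0.00000 + 0.00000
= 0.73665.

0.7366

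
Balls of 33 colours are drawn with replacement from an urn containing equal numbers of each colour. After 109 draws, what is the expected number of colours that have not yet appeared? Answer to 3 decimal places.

1.153

For each colour, P(unseen after 109) = (32/33)^109 = 0.0349.
By linearity of expectation, E[unseen] = 33·(32/33)^109 = 1.1530.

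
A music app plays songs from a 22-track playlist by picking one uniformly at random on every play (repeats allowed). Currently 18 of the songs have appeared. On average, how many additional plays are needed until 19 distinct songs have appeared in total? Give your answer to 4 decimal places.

With k distinct songs already seen, the next new one takes an expected 22/(22-k) plays.
Only the k = 18 term is needed: E = 22/4 = 5.50000.

5.5000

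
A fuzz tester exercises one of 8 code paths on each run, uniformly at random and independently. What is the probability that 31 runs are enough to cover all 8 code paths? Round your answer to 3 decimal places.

0.876

By inclusion–exclusion over which code paths are missing,
P(all seen) = Σ_{j=0}^{8} (-1)^j C(8,j)((8-j)/8)^31
= 1.0000 - 0.1274 + 0.0038 - 0.0000 + 0.0000 - 0.0000 + 0.0000 - 0.0000 + 0.0000
= 0.8763.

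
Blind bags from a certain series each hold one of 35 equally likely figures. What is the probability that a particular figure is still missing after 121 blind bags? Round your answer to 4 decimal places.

0.0300

Each blind bag misses the fixed figure with probability (35-1)/35 = 34/35, independently.
P(still missing after 121) = (34/35)^121 = 0.02997.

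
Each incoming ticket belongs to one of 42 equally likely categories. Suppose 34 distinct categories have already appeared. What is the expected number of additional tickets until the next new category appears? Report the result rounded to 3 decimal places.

5.250

Each ticket yields a new category with probability (42-34)/42 = 8/42, so the wait is geometric with mean 42/8.
E = 42/8 = 5.2500.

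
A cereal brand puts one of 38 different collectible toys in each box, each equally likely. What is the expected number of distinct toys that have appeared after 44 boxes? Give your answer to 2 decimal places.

For each toy, P(seen in 44 boxes) = 1 - (37/38)^44 = 0.691.
By linearity of expectation, E[distinct seen] = 38·(1 - (37/38)^44) = 26.246.

26.25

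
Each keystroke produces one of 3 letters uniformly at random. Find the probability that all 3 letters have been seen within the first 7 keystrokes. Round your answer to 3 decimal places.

0.826

Let A_i be the event that letter i is missing after 7 keystrokes. By inclusion–exclusion on the A_i,
P(all seen) = Σ_{j=0}^{3} (-1)^j C(3,j)((3-j)/3)^7
= 1.0000 - 0.1756 + 0.0014 - 0.0000
= 0.8258.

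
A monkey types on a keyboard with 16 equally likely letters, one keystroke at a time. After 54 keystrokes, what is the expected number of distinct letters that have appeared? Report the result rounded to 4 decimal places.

15.5096

For each letter, P(seen in 54 keystrokes) = 1 - (15/16)^54 = 0.96935.
By linearity of expectation, E[distinct seen] = 16·(1 - (15/16)^54) = 15.50958.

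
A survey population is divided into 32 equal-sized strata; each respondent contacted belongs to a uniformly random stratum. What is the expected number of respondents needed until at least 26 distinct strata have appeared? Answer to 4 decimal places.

Going from k to k+1 distinct takes a geometric number of respondents with mean 32/(32-k).
Sum over k = 0,...,25: E = 32/32 + 32/31 + 32/30 + ... + 32/8 + 32/7 = 51.47185.

51.4718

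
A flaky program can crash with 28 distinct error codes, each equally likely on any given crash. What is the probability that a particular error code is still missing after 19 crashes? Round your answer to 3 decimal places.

On each crash the fixed error code fails to appear with probability 27/28.
P(still missing after 19) = (27/28)^19 = 0.5011.

0.501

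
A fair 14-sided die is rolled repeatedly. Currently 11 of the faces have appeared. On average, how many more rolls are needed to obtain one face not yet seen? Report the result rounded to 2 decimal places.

The number of rolls until the next new face is geometric with success probability 3/14, so its mean is 14/3.
E = 14/3 = 4.667.

4.67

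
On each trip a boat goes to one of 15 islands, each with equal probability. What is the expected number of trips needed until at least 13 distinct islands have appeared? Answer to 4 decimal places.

With k distinct islands already seen, the next new one arrives after an expected 15/(15-k) trips.
Sum over k = 0,...,12: E = 15/15 + 15/14 + 15/13 + ... + 15/4 + 15/3 = 27.27343.

27.2734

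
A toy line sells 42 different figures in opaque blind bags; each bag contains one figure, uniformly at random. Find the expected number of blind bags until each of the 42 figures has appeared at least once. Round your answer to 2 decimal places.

181.72

After k distinct figures have appeared, the next blind bag gives a new one with probability (42-k)/42, so the expected wait for the (k+1)-th is 42/(42-k).
E[T] = 42/42 + 42/41 + 42/40 + ... + 42/2 + 42/1 = 42·H_{42}.
H_{42} = 4.327, so E[T] = 181.723.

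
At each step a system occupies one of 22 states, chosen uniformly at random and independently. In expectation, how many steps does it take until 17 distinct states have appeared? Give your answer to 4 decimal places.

With k distinct states already seen, the next new one arrives after an expected 22/(22-k) steps.
Sum over k = 0,...,16: E = 22/22 + 22/21 + 22/20 + ... + 22/7 + 22/6 = 30.96456.

30.9646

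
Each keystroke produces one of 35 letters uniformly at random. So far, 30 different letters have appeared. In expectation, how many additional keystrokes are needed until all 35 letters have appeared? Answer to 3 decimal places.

With k distinct letters already seen, the next new one takes an expected 35/(35-k) keystrokes.
Sum over k = 30,...,34: E = 35/5 + 35/4 + 35/3 + 35/2 + 35/1 = 79.9167.

79.917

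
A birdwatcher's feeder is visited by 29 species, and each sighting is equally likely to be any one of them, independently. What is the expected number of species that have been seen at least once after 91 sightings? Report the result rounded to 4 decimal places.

27.8100

For each species, P(seen in 91 sightings) = 1 - (28/29)^91 = 0.95896.
By linearity of expectation, E[distinct seen] = 29·(1 - (28/29)^91) = 27.80996.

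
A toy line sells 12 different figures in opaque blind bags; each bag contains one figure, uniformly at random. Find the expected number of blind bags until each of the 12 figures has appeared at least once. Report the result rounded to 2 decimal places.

The wait to go from k to k+1 distinct figures is geometric with mean 12/(12-k).
E[T] = 12/12 + 12/11 + 12/10 + ... + 12/2 + 12/1 = 12·H_{12}.
H_{12} = 3.103, so E[T] = 37.239.

37.24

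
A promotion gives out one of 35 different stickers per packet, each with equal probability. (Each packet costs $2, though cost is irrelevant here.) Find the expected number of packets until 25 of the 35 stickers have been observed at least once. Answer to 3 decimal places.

Going from k to k+1 distinct takes a geometric number of packets with mean 35/(35-k).
Sum over k = 0,...,24: E = 35/35 + 35/34 + 35/33 + ... + 35/12 + 35/11 = 42.6235.

42.623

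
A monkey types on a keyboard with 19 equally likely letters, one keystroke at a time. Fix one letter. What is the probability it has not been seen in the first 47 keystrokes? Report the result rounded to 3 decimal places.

0.079

On each keystroke the fixed letter fails to appear with probability 18/19.
P(still missing after 47) = (18/19)^47 = 0.0788.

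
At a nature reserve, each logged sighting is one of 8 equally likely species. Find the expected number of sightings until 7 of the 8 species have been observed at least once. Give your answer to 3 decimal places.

13.743

With k distinct species already seen, the next new one arrives after an expected 8/(8-k) sightings.
Sum over k = 0,...,6: E = 8/8 + 8/7 + 8/6 + ... + 8/3 + 8/2 = 13.7429.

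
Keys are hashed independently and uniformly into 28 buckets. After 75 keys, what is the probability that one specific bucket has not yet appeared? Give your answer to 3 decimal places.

On each key the fixed bucket fails to appear with probability 27/28.
P(still missing after 75) = (27/28)^75 = 0.0654.

0.065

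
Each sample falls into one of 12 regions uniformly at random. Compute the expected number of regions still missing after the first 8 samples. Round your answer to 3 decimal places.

5.982

For each region, P(unseen after 8) = (11/12)^8 = 0.4985.
By linearity of expectation, E[unseen] = 12·(11/12)^8 = 5.9824.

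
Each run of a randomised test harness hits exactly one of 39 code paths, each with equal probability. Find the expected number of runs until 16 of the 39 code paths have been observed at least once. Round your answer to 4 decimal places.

20.2508

With k distinct code paths already seen, the next new one arrives after an expected 39/(39-k) runs.
Sum over k = 0,...,15: E = 39/39 + 39/38 + 39/37 + ... + 39/25 + 39/24 = 20.25081.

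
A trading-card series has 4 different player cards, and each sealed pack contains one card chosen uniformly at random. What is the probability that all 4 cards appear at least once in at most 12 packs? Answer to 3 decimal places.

0.875

Let A_i be the event that card i is missing after 12 packs. By inclusion–exclusion on the A_i,
P(all seen) = Σ_{j=0}^{4} (-1)^j C(4,j)((4-j)/4)^12
= 1.0000 - 0.1267 + 0.0015 - 0.0000 + 0.0000
= 0.8748.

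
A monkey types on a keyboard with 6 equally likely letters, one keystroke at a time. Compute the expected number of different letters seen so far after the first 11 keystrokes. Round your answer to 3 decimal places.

5.192

For each letter, P(seen in 11 keystrokes) = 1 - (5/6)^11 = 0.8654.
By linearity of expectation, E[distinct seen] = 6·(1 - (5/6)^11) = 5.1925.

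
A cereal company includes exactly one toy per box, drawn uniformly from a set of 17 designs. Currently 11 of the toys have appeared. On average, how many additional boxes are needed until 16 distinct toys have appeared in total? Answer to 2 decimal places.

24.65

With k distinct toys already seen, the next new one takes an expected 17/(17-k) boxes.
Sum over k = 11,...,15: E = 17/6 + 17/5 + 17/4 + 17/3 + 17/2 = 24.650.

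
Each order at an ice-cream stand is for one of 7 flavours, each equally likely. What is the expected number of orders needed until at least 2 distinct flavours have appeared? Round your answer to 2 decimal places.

With k distinct flavours already seen, the next new one arrives after an expected 7/(7-k) orders.
Sum over k = 0,...,1: E = 7/7 + 7/6 = 2.167.

2.17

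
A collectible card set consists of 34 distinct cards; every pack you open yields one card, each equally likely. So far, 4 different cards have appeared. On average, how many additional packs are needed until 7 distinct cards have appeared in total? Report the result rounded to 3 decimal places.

3.520

From k distinct to k+1 distinct takes on average 34/(34-k) packs.
Sum over k = 4,...,6: E = 34/30 + 34/29 + 34/28 = 3.5200.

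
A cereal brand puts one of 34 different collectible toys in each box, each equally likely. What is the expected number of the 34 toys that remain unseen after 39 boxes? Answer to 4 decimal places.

10.6132

For each toy, P(unseen after 39) = (33/34)^39 = 0.31215.
By linearity of expectation, E[unseen] = 34·(33/34)^39 = 10.61316.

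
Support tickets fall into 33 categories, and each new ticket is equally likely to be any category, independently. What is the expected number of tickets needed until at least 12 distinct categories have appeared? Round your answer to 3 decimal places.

14.634

Going from k to k+1 distinct takes a geometric number of tickets with mean 33/(33-k).
Sum over k = 0,...,11: E = 33/33 + 33/32 + 33/31 + ... + 33/23 + 33/22 = 14.6335.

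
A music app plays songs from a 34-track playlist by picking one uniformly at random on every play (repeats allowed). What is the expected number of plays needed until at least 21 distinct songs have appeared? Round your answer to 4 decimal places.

31.8946

Going from k to k+1 distinct takes a geometric number of plays with mean 34/(34-k).
Sum over k = 0,...,20: E = 34/34 + 34/33 + 34/32 + ... + 34/15 + 34/14 = 31.89459.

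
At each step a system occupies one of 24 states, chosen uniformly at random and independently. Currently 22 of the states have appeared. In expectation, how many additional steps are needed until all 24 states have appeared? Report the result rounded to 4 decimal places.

With k distinct states already seen, the next new one takes an expected 24/(24-k) steps.
Sum over k = 22,...,23: E = 24/2 + 24/1 = 36.00000.

36.0000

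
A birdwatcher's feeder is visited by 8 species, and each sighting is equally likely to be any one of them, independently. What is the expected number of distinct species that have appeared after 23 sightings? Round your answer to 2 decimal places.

For each species, P(seen in 23 sightings) = 1 - (7/8)^23 = 0.954.
By linearity of expectation, E[distinct seen] = 8·(1 - (7/8)^23) = 7.629.

7.63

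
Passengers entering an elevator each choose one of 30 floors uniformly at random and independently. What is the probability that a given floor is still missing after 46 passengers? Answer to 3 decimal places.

Each passenger misses the fixed floor with probability (30-1)/30 = 29/30, independently.
P(still missing after 46) = (29/30)^46 = 0.2102.

0.210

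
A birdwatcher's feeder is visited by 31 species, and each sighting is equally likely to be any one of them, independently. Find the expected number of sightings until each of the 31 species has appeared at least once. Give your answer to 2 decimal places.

The wait to go from k to k+1 distinct species is geometric with mean 31/(31-k).
E[T] = 31/31 + 31/30 + 31/29 + ... + 31/2 + 31/1 = 31·H_{31}.
H_{31} = 4.027, so E[T] = 124.845.

124.84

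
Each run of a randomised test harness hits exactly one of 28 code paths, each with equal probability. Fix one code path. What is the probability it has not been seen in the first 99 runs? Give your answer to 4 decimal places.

0.0273

Each run misses the fixed code path with probability (28-1)/28 = 27/28, independently.
P(still missing after 99) = (27/28)^99 = 0.02731.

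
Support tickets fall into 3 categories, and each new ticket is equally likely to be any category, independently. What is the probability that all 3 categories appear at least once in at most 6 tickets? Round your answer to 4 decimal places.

0.7407

By inclusion–exclusion over which categories are missing,
P(all seen) = Σ_{j=0}^{3} (-1)^j C(3,j)((3-j)/3)^6
= 1.00000 - 0.26337 + 0.00412 - 0.00000
= 0.74074.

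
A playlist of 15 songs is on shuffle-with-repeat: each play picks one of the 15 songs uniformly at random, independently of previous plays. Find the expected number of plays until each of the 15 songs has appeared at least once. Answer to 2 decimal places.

The wait to go from k to k+1 distinct songs is geometric with mean 15/(15-k).
E[T] = 15/15 + 15/14 + 15/13 + ... + 15/2 + 15/1 = 15·H_{15}.
H_{15} = 3.318, so E[T] = 49.773.

49.77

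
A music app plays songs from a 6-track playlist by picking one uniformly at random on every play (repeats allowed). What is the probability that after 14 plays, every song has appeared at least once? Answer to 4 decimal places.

0.5828

Let A_i be the event that song i is missing after 14 plays. By inclusion–exclusion on the A_i,
P(all seen) = Σ_{j=0}^{6} (-1)^j C(6,j)((6-j)/6)^14
= 1.00000 - 0.46732 + 0.05138 - 0.00122 + 0.00000 - 0.00000 + 0.00000
= 0.58285.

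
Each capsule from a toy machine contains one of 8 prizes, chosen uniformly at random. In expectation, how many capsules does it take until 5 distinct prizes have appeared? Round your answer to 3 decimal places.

7.076

With k distinct prizes already seen, the next new one arrives after an expected 8/(8-k) capsules.
Sum over k = 0,...,4: E = 8/8 + 8/7 + 8/6 + 8/5 + 8/4 = 7.0762.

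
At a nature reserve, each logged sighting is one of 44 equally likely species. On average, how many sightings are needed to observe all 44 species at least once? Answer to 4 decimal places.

192.3999

Split into phases: going from k distinct to k+1 distinct takes on average 44/(44-k) sightings.
E[T] = 44/44 + 44/43 + 44/42 + ... + 44/2 + 44/1 = 44·H_{44}.
H_{44} = 4.37273, so E[T] = 192.39994.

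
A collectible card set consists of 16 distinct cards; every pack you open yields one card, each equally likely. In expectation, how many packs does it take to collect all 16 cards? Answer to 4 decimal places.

54.0917

Split into phases: going from k distinct to k+1 distinct takes on average 16/(16-k) packs.
E[T] = 16/16 + 16/15 + 16/14 + ... + 16/2 + 16/1 = 16·H_{16}.
H_{16} = 3.38073, so E[T] = 54.09166.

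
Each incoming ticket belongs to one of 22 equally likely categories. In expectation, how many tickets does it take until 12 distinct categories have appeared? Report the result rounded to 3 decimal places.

16.761

With k distinct categories already seen, the next new one arrives after an expected 22/(22-k) tickets.
Sum over k = 0,...,11: E = 22/22 + 22/21 + 22/20 + ... + 22/12 + 22/11 = 16.7606.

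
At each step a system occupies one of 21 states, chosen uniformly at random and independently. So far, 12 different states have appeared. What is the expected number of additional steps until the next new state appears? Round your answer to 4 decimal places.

Each step yields a new state with probability (21-12)/21 = 9/21, so the wait is geometric with mean 21/9.
E = 21/9 = 2.33333.

2.3333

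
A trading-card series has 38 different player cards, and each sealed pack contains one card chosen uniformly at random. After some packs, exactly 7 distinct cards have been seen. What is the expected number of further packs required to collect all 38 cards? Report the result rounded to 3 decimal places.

153.035

The wait to go from k to k+1 distinct cards is geometric with mean 38/(38-k).
Sum over k = 7,...,37: E = 38/31 + 38/30 + 38/29 + ... + 38/2 + 38/1 = 153.0353.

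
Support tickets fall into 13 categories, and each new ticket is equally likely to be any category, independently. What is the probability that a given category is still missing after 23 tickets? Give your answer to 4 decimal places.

0.1587

On each ticket the fixed category fails to appear with probability 12/13.
P(still missing after 23) = (12/13)^23 = 0.15866.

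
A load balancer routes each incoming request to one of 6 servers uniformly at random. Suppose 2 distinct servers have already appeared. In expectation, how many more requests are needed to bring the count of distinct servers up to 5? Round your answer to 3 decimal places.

6.500

From k distinct to k+1 distinct takes on average 6/(6-k) requests.
Sum over k = 2,...,4: E = 6/4 + 6/3 + 6/2 = 6.5000.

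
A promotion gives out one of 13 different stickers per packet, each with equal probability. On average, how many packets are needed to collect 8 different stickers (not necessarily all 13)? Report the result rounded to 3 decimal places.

With k distinct stickers already seen, the next new one arrives after an expected 13/(13-k) packets.
Sum over k = 0,...,7: E = 13/13 + 13/12 + 13/11 + ... + 13/7 + 13/6 = 11.6584.

11.658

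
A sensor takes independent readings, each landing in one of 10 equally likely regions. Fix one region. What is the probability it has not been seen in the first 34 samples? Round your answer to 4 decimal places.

0.0278

Each sample misses the fixed region with probability (10-1)/10 = 9/10, independently.
P(still missing after 34) = (9/10)^34 = 0.02781.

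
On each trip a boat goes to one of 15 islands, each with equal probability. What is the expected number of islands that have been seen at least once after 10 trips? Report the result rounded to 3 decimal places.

7.476

For each island, P(seen in 10 trips) = 1 - (14/15)^10 = 0.4984.
By linearity of expectation, E[distinct seen] = 15·(1 - (14/15)^10) = 7.4758.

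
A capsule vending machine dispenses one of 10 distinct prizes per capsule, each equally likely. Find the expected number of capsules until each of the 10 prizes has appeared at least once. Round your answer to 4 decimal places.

After k distinct prizes have appeared, the next capsule gives a new one with probability (10-k)/10, so the expected wait for the (k+1)-th is 10/(10-k).
E[T] = 10/10 + 10/9 + 10/8 + ... + 10/2 + 10/1 = 10·H_{10}.
H_{10} = 2.92897, so E[T] = 29.28968.

29.2897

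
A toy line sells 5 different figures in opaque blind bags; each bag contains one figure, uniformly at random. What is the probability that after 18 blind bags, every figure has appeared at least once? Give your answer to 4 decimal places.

0.9109

Let A_i be the event that figure i is missing after 18 blind bags. By inclusion–exclusion on the A_i,
P(all seen) = Σ_{j=0}^{5} (-1)^j C(5,j)((5-j)/5)^18
= 1.00000 - 0.09007 + 0.00102 - 0.00000 + 0.00000 - 0.00000
= 0.91094.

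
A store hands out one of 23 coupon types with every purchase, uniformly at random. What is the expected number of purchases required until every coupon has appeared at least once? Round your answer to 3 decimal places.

After k distinct coupons have appeared, the next purchase gives a new one with probability (23-k)/23, so the expected wait for the (k+1)-th is 23/(23-k).
E[T] = 23/23 + 23/22 + 23/21 + ... + 23/2 + 23/1 = 23·H_{23}.
H_{23} = 3.7343, so E[T] = 85.8887.

85.889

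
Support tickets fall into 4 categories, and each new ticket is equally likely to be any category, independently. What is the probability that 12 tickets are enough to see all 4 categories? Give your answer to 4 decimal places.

0.8748

Let A_i be the event that category i is missing after 12 tickets. By inclusion–exclusion on the A_i,
P(all seen) = Σ_{j=0}^{4} (-1)^j C(4,j)((4-j)/4)^12
= 1.00000 - 0.12671 + 0.00146 - 0.00000 + 0.00000
= 0.87476.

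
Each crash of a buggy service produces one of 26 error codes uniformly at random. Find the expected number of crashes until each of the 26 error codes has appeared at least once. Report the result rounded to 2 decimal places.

100.21

The wait to go from k to k+1 distinct error codes is geometric with mean 26/(26-k).
E[T] = 26/26 + 26/25 + 26/24 + ... + 26/2 + 26/1 = 26·H_{26}.
H_{26} = 3.854, so E[T] = 100.215.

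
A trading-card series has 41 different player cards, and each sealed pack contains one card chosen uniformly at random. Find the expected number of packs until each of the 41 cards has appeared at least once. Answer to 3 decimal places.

Split into phases: going from k distinct to k+1 distinct takes on average 41/(41-k) packs.
E[T] = 41/41 + 41/40 + 41/39 + ... + 41/2 + 41/1 = 41·H_{41}.
H_{41} = 4.3029, so E[T] = 176.4203.

176.420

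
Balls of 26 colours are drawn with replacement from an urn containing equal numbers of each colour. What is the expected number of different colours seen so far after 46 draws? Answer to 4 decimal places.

For each colour, P(seen in 46 draws) = 1 - (25/26)^46 = 0.83539.
By linearity of expectation, E[distinct seen] = 26·(1 - (25/26)^46) = 21.72004.

21.7200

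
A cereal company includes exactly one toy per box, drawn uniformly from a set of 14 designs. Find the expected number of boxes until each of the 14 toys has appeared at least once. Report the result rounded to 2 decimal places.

45.52

The wait to go from k to k+1 distinct toys is geometric with mean 14/(14-k).
E[T] = 14/14 + 14/13 + 14/12 + ... + 14/2 + 14/1 = 14·H_{14}.
H_{14} = 3.252, so E[T] = 45.522.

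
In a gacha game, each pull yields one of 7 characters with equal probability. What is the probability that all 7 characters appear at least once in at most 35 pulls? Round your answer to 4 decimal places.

Let A_i be the event that character i is missing after 35 pulls. By inclusion–exclusion on the A_i,
P(all seen) = Σ_{j=0}^{7} (-1)^j C(7,j)((7-j)/7)^35
= 1.00000 - 0.03177 + 0.00016 - 0.00000 + 0.00000 - 0.00000 + 0.00000 - 0.00000
= 0.96840.

0.9684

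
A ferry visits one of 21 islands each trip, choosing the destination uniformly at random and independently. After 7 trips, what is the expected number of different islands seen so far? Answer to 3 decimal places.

6.076

For each island, P(seen in 7 trips) = 1 - (20/21)^7 = 0.2893.
By linearity of expectation, E[distinct seen] = 21·(1 - (20/21)^7) = 6.0757.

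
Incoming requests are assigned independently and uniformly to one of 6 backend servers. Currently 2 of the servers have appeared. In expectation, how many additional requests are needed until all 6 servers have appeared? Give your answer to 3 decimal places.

12.500

With k distinct servers already seen, the next new one takes an expected 6/(6-k) requests.
Sum over k = 2,...,5: E = 6/4 + 6/3 + 6/2 + 6/1 = 12.5000.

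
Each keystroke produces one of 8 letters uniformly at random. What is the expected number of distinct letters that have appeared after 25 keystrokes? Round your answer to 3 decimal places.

7.716

For each letter, P(seen in 25 keystrokes) = 1 - (7/8)^25 = 0.9645.
By linearity of expectation, E[distinct seen] = 8·(1 - (7/8)^25) = 7.7160.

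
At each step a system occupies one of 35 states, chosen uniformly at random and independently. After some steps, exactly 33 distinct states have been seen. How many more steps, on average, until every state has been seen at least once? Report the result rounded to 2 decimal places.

52.50

The wait to go from k to k+1 distinct states is geometric with mean 35/(35-k).
Sum over k = 33,...,34: E = 35/2 + 35/1 = 52.500.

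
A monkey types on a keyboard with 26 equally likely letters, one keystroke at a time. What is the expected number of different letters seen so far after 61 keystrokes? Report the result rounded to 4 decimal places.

For each letter, P(seen in 61 keystrokes) = 1 - (25/26)^61 = 0.90860.
By linearity of expectation, E[distinct seen] = 26·(1 - (25/26)^61) = 23.62349.

23.6235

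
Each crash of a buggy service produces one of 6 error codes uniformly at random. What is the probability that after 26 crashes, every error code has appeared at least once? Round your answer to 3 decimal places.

0.948

Let A_i be the event that error code i is missing after 26 crashes. By inclusion–exclusion on the A_i,
P(all seen) = Σ_{j=0}^{6} (-1)^j C(6,j)((6-j)/6)^26
= 1.0000 - 0.0524 + 0.0004 - 0.0000 + 0.0000 - 0.0000 + 0.0000
= 0.9480.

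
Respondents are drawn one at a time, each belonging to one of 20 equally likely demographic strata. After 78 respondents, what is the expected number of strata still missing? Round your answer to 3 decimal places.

For each stratum, P(unseen after 78) = (19/20)^78 = 0.0183.
By linearity of expectation, E[unseen] = 20·(19/20)^78 = 0.3660.

0.366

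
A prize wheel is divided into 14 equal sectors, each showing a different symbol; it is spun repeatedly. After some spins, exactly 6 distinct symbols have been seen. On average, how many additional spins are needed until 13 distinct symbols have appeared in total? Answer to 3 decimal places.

24.050

From k distinct to k+1 distinct takes on average 14/(14-k) spins.
Sum over k = 6,...,12: E = 14/8 + 14/7 + 14/6 + ... + 14/3 + 14/2 = 24.0500.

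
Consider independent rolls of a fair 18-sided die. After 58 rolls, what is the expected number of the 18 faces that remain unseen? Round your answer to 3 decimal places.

0.654

For each face, P(unseen after 58) = (17/18)^58 = 0.0363.
By linearity of expectation, E[unseen] = 18·(17/18)^58 = 0.6539.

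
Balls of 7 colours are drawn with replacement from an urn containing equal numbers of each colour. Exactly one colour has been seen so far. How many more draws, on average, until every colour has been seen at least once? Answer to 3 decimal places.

From k distinct to k+1 distinct takes on average 7/(7-k) draws.
Sum over k = 1,...,6: E = 7/6 + 7/5 + 7/4 + 7/3 + 7/2 + 7/1 = 17.1500.

17.150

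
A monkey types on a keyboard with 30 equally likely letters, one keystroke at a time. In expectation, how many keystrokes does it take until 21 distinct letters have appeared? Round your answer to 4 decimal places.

34.9806

Going from k to k+1 distinct takes a geometric number of keystrokes with mean 30/(30-k).
Sum over k = 0,...,20: E = 30/30 + 30/29 + 30/28 + ... + 30/11 + 30/10 = 34.98057.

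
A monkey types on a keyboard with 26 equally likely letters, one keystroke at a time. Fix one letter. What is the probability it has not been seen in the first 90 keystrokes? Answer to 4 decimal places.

Each keystroke misses the fixed letter with probability (26-1)/26 = 25/26, independently.
P(still missing after 90) = (25/26)^90 = 0.02931.

0.0293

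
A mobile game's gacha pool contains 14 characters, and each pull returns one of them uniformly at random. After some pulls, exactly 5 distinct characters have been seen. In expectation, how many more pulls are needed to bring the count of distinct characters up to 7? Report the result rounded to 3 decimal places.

With k distinct characters already seen, the next new one takes an expected 14/(14-k) pulls.
Sum over k = 5,...,6: E = 14/9 + 14/8 = 3.3056.

3.306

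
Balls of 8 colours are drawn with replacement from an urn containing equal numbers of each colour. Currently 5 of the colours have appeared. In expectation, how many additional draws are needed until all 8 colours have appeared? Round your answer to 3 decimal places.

From k distinct to k+1 distinct takes on average 8/(8-k) draws.
Sum over k = 5,...,7: E = 8/3 + 8/2 + 8/1 = 14.6667.

14.667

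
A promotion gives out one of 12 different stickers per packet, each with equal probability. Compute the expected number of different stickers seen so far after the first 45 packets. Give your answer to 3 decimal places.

11.761

For each sticker, P(seen in 45 packets) = 1 - (11/12)^45 = 0.9801.
By linearity of expectation, E[distinct seen] = 12·(1 - (11/12)^45) = 11.7608.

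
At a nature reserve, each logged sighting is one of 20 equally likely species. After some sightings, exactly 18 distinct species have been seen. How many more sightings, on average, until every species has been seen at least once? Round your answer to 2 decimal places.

30.00

With k distinct species already seen, the next new one takes an expected 20/(20-k) sightings.
Sum over k = 18,...,19: E = 20/2 + 20/1 = 30.000.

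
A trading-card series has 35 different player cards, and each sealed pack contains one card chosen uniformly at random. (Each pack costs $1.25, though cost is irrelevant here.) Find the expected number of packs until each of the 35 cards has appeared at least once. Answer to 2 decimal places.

145.14

Split into phases: going from k distinct to k+1 distinct takes on average 35/(35-k) packs.
E[T] = 35/35 + 35/34 + 35/33 + ... + 35/2 + 35/1 = 35·H_{35}.
H_{35} = 4.147, so E[T] = 145.137.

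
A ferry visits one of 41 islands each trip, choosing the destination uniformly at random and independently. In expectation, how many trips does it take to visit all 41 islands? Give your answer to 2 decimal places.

Split into phases: going from k distinct to k+1 distinct takes on average 41/(41-k) trips.
E[T] = 41/41 + 41/40 + 41/39 + ... + 41/2 + 41/1 = 41·H_{41}.
H_{41} = 4.303, so E[T] = 176.420.

176.42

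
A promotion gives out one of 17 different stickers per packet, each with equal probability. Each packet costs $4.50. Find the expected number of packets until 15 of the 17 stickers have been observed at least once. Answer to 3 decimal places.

32.972

With k distinct stickers already seen, the next new one arrives after an expected 17/(17-k) packets.
Sum over k = 0,...,14: E = 17/17 + 17/16 + 17/15 + ... + 17/4 + 17/3 = 32.9724.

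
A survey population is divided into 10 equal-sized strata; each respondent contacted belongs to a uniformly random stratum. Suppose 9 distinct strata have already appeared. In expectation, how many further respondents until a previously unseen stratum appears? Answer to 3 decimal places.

The number of respondents until the next new stratum is geometric with success probability 1/10, so its mean is 10/1.
E = 10/1 = 10.0000.

10.000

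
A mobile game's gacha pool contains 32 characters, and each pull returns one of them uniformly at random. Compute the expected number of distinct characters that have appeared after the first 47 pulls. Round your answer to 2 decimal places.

For each character, P(seen in 47 pulls) = 1 - (31/32)^47 = 0.775.
By linearity of expectation, E[distinct seen] = 32·(1 - (31/32)^47) = 24.804.

24.80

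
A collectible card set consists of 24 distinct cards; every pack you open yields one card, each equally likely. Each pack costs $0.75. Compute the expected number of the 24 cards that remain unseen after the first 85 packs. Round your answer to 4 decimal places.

0.6443

For each card, P(unseen after 85) = (23/24)^85 = 0.02685.
By linearity of expectation, E[unseen] = 24·(23/24)^85 = 0.64435.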